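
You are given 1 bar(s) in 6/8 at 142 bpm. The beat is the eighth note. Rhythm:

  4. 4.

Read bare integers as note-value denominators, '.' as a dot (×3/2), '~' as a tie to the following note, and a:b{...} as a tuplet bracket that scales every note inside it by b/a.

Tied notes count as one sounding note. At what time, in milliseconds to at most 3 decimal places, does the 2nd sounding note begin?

note 2 onset = 3b = 1267.606ms

1. 0.0ms @ 0 + 1267.606ms (3)
2. 1267.606ms @ 3 + 1267.606ms (3)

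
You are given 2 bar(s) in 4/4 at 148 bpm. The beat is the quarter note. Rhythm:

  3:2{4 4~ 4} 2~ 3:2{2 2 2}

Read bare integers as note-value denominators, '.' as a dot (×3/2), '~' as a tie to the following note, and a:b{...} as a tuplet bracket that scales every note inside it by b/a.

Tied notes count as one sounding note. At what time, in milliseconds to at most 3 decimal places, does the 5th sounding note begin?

1. 0.0ms @ 0 + 270.27ms (2/3)
2. 270.27ms @ 2/3 + 540.541ms (4/3)
3. 810.811ms @ 2 + 1351.351ms (10/3)
4. 2162.162ms @ 16/3 + 540.541ms (4/3)
5. 2702.703ms @ 20/3 + 540.541ms (4/3)

note 5 onset = 20/3b = 2702.703ms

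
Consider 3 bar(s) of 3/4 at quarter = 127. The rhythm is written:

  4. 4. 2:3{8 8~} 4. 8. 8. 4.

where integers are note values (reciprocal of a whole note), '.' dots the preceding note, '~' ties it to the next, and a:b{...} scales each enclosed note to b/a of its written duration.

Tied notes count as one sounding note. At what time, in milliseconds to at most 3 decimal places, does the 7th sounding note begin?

note 7 onset = 15/2b = 3543.307ms

1. 0.0ms @ 0 + 708.661ms (3/2)
2. 708.661ms @ 3/2 + 708.661ms (3/2)
3. 1417.323ms @ 3 + 354.331ms (3/4)
4. 1771.654ms @ 15/4 + 1062.992ms (9/4)
5. 2834.646ms @ 6 + 354.331ms (3/4)
6. 3188.976ms @ 27/4 + 354.331ms (3/4)
7. 3543.307ms @ 15/2 + 708.661ms (3/2)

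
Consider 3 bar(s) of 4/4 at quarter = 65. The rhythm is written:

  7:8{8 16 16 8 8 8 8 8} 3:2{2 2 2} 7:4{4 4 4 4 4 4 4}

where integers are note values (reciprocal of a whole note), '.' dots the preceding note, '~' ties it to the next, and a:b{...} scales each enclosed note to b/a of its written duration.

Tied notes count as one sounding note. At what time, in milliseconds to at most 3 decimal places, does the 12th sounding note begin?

1. 0.0ms @ 0 + 527.473ms (4/7)
2. 527.473ms @ 4/7 + 263.736ms (2/7)
3. 791.209ms @ 6/7 + 263.736ms (2/7)
4. 1054.945ms @ 8/7 + 527.473ms (4/7)
5. 1582.418ms @ 12/7 + 527.473ms (4/7)
6. 2109.89ms @ 16/7 + 527.473ms (4/7)
7. 2637.363ms @ 20/7 + 527.473ms (4/7)
8. 3164.835ms @ 24/7 + 527.473ms (4/7)
9. 3692.308ms @ 4 + 1230.769ms (4/3)
10. 4923.077ms @ 16/3 + 1230.769ms (4/3)
11. 6153.846ms @ 20/3 + 1230.769ms (4/3)
12. 7384.615ms @ 8 + 527.473ms (4/7)
13. 7912.088ms @ 60/7 + 527.473ms (4/7)
14. 8439.56ms @ 64/7 + 527.473ms (4/7)
15. 8967.033ms @ 68/7 + 527.473ms (4/7)
16. 9494.505ms @ 72/7 + 527.473ms (4/7)
17. 10021.978ms @ 76/7 + 527.473ms (4/7)
18. 10549.451ms @ 80/7 + 527.473ms (4/7)

note 12 onset = 8b = 7384.615ms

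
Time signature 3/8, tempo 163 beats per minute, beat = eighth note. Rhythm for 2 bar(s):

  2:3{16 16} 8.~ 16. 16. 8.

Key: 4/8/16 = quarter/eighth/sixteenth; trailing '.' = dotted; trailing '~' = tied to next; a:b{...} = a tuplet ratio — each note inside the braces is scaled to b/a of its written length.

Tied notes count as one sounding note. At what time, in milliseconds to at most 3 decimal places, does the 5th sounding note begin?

1. 0.0ms @ 0 + 276.074ms (3/4)
2. 276.074ms @ 3/4 + 276.074ms (3/4)
3. 552.147ms @ 3/2 + 828.221ms (9/4)
4. 1380.368ms @ 15/4 + 276.074ms (3/4)
5. 1656.442ms @ 9/2 + 552.147ms (3/2)

note 5 onset = 9/2b = 1656.442ms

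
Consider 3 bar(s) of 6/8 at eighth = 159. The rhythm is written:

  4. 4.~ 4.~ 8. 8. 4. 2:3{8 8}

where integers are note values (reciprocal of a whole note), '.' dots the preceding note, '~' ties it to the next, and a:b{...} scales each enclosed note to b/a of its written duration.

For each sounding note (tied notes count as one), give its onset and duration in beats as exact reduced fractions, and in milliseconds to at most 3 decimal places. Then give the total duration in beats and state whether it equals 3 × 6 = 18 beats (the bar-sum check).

1) 0.0ms=0b +1132.075ms=3b
2) 1132.075ms=3b +2830.189ms=15/2b
3) 3962.264ms=21/2b +566.038ms=3/2b
4) 4528.302ms=12b +1132.075ms=3b
5) 5660.377ms=15b +566.038ms=3/2b
6) 6226.415ms=33/2b +566.038ms=3/2b
Σ=18b of 18 (159bpm 6/8) — PASS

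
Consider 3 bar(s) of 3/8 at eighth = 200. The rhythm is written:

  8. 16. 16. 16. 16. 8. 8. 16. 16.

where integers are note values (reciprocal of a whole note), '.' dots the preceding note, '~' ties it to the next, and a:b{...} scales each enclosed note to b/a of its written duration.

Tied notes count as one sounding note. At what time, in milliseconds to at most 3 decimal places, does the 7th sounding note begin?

note 7 onset = 6b = 1800.0ms

1. 0.0ms @ 0 + 450.0ms (3/2)
2. 450.0ms @ 3/2 + 225.0ms (3/4)
3. 675.0ms @ 9/4 + 225.0ms (3/4)
4. 900.0ms @ 3 + 225.0ms (3/4)
5. 1125.0ms @ 15/4 + 225.0ms (3/4)
6. 1350.0ms @ 9/2 + 450.0ms (3/2)
7. 1800.0ms @ 6 + 450.0ms (3/2)
8. 2250.0ms @ 15/2 + 225.0ms (3/4)
9. 2475.0ms @ 33/4 + 225.0ms (3/4)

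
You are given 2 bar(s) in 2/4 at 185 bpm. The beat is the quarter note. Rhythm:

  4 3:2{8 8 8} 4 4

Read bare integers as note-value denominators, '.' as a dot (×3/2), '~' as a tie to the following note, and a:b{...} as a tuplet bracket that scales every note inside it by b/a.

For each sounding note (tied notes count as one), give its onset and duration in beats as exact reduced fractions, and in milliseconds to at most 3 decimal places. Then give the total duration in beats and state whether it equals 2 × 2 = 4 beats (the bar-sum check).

1) 0.0ms=0b +324.324ms=1b
2) 324.324ms=1b +108.108ms=1/3b
3) 432.432ms=4/3b +108.108ms=1/3b
4) 540.541ms=5/3b +108.108ms=1/3b
5) 648.649ms=2b +324.324ms=1b
6) 972.973ms=3b +324.324ms=1b
Σ=4b of 4 (185bpm 2/4) — PASS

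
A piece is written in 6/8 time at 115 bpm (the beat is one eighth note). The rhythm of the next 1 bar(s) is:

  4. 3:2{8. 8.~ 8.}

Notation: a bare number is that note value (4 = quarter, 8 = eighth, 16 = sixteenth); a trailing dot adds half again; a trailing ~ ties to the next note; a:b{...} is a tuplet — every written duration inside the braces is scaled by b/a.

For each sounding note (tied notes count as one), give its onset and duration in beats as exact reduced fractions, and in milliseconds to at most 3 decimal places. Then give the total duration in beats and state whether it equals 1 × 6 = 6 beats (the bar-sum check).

1) 0.0ms=0b +1565.217ms=3b
2) 1565.217ms=3b +521.739ms=1b
3) 2086.957ms=4b +1043.478ms=2b
Σ=6b of 6 (115bpm 6/8) — PASS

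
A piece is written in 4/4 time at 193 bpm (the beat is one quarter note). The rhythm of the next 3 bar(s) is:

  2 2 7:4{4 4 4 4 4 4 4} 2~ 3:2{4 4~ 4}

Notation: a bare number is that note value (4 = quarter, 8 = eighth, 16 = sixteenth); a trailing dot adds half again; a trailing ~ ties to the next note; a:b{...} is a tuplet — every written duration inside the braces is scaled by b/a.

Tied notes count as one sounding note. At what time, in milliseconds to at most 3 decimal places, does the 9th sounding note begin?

note 9 onset = 52/7b = 2309.4ms

1. 0.0ms @ 0 + 621.762ms (2)
2. 621.762ms @ 2 + 621.762ms (2)
3. 1243.523ms @ 4 + 177.646ms (4/7)
4. 1421.17ms @ 32/7 + 177.646ms (4/7)
5. 1598.816ms @ 36/7 + 177.646ms (4/7)
6. 1776.462ms @ 40/7 + 177.646ms (4/7)
7. 1954.108ms @ 44/7 + 177.646ms (4/7)
8. 2131.754ms @ 48/7 + 177.646ms (4/7)
9. 2309.4ms @ 52/7 + 177.646ms (4/7)
10. 2487.047ms @ 8 + 829.016ms (8/3)
11. 3316.062ms @ 32/3 + 414.508ms (4/3)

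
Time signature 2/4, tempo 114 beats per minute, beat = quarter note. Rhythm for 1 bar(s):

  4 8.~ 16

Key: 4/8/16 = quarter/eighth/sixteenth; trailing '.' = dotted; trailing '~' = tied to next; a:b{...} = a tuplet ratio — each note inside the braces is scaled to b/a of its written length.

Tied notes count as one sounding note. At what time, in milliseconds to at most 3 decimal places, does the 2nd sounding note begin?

1. 0.0ms @ 0 + 526.316ms (1)
2. 526.316ms @ 1 + 526.316ms (1)

note 2 onset = 1b = 526.316ms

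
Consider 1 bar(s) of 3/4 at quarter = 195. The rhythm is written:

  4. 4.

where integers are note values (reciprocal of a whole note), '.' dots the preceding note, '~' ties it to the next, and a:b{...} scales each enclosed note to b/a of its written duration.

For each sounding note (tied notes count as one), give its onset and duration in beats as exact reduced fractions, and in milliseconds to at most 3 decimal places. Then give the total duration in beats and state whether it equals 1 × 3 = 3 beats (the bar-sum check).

1) 0.0ms=0b +461.538ms=3/2b
2) 461.538ms=3/2b +461.538ms=3/2b
Σ=3b of 3 (195bpm 3/4) — PASS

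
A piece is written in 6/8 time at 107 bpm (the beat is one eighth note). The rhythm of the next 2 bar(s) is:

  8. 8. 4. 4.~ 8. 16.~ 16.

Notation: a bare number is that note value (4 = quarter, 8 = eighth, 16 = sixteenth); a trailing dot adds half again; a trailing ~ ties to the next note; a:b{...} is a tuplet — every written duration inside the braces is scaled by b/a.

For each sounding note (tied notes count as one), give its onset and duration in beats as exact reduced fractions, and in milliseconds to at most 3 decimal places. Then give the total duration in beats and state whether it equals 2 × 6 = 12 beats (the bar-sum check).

1) 0.0ms=0b +841.121ms=3/2b
2) 841.121ms=3/2b +841.121ms=3/2b
3) 1682.243ms=3b +1682.243ms=3b
4) 3364.486ms=6b +2523.364ms=9/2b
5) 5887.85ms=21/2b +841.121ms=3/2b
Σ=12b of 12 (107bpm 6/8) — PASS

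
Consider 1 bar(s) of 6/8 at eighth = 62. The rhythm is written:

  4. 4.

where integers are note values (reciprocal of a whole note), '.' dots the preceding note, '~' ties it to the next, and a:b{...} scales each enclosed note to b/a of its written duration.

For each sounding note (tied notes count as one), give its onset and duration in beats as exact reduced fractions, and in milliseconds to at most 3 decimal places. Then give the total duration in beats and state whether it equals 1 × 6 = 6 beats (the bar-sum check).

1) 0.0ms=0b +2903.226ms=3b
2) 2903.226ms=3b +2903.226ms=3b
Σ=6b of 6 (62bpm 6/8) — PASS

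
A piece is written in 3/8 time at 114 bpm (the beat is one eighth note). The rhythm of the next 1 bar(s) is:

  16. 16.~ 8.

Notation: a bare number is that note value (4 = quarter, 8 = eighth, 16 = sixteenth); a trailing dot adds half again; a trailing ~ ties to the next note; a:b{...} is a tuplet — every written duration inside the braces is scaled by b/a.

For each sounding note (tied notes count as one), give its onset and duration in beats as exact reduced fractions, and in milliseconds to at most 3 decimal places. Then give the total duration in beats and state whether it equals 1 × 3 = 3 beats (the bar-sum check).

1) 0.0ms=0b +394.737ms=3/4b
2) 394.737ms=3/4b +1184.211ms=9/4b
Σ=3b of 3 (114bpm 3/8) — PASS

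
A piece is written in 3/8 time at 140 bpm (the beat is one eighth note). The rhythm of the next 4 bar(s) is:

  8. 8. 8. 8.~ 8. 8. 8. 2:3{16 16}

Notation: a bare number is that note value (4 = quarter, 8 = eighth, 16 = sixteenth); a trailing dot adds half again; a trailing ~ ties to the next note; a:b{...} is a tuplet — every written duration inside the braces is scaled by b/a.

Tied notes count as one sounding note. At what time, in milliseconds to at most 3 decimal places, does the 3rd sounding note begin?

1. 0.0ms @ 0 + 642.857ms (3/2)
2. 642.857ms @ 3/2 + 642.857ms (3/2)
3. 1285.714ms @ 3 + 642.857ms (3/2)
4. 1928.571ms @ 9/2 + 1285.714ms (3)
5. 3214.286ms @ 15/2 + 642.857ms (3/2)
6. 3857.143ms @ 9 + 642.857ms (3/2)
7. 4500.0ms @ 21/2 + 321.429ms (3/4)
8. 4821.429ms @ 45/4 + 321.429ms (3/4)

note 3 onset = 3b = 1285.714ms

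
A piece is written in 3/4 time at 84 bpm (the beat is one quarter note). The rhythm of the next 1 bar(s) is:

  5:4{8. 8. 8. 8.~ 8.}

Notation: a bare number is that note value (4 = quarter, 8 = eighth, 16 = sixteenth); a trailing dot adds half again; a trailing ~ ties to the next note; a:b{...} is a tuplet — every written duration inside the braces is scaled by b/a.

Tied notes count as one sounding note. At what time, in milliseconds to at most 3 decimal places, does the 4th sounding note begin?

1. 0.0ms @ 0 + 428.571ms (3/5)
2. 428.571ms @ 3/5 + 428.571ms (3/5)
3. 857.143ms @ 6/5 + 428.571ms (3/5)
4. 1285.714ms @ 9/5 + 857.143ms (6/5)

note 4 onset = 9/5b = 1285.714ms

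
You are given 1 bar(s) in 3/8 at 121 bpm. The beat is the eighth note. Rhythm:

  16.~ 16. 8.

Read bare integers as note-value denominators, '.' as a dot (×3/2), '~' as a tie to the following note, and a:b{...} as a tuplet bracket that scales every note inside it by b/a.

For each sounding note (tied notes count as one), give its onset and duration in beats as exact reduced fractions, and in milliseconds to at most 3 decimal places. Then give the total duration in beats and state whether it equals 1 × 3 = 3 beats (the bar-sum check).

1) 0.0ms=0b +743.802ms=3/2b
2) 743.802ms=3/2b +743.802ms=3/2b
Σ=3b of 3 (121bpm 3/8) — PASS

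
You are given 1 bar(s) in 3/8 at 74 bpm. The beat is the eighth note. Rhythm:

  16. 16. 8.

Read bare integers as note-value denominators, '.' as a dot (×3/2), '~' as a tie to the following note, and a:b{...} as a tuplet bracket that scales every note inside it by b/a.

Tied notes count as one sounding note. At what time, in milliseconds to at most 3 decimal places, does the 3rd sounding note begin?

1. 0.0ms @ 0 + 608.108ms (3/4)
2. 608.108ms @ 3/4 + 608.108ms (3/4)
3. 1216.216ms @ 3/2 + 1216.216ms (3/2)

note 3 onset = 3/2b = 1216.216ms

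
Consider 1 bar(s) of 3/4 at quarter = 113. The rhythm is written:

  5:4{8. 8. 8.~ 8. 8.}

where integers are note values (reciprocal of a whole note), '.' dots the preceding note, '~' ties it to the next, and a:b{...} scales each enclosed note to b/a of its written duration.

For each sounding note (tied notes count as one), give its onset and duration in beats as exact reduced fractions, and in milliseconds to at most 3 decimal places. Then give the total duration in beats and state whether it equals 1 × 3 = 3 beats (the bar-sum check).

1) 0.0ms=0b +318.584ms=3/5b
2) 318.584ms=3/5b +318.584ms=3/5b
3) 637.168ms=6/5b +637.168ms=6/5b
4) 1274.336ms=12/5b +318.584ms=3/5b
Σ=3b of 3 (113bpm 3/4) — PASS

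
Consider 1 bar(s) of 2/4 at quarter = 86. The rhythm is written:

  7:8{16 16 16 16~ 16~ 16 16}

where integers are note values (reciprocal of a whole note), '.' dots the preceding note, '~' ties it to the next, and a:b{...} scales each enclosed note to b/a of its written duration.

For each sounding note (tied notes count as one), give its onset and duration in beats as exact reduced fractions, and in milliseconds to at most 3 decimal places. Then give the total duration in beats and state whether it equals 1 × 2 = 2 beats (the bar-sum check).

1) 0.0ms=0b +199.336ms=2/7b
2) 199.336ms=2/7b +199.336ms=2/7b
3) 398.671ms=4/7b +199.336ms=2/7b
4) 598.007ms=6/7b +598.007ms=6/7b
5) 1196.013ms=12/7b +199.336ms=2/7b
Σ=2b of 2 (86bpm 2/4) — PASS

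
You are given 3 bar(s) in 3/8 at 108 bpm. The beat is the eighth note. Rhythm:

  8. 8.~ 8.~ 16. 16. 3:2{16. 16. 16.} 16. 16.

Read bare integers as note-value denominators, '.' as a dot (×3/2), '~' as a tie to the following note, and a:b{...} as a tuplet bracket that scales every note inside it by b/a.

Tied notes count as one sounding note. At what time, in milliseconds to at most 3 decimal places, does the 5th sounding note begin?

1. 0.0ms @ 0 + 833.333ms (3/2)
2. 833.333ms @ 3/2 + 2083.333ms (15/4)
3. 2916.667ms @ 21/4 + 416.667ms (3/4)
4. 3333.333ms @ 6 + 277.778ms (1/2)
5. 3611.111ms @ 13/2 + 277.778ms (1/2)
6. 3888.889ms @ 7 + 277.778ms (1/2)
7. 4166.667ms @ 15/2 + 416.667ms (3/4)
8. 4583.333ms @ 33/4 + 416.667ms (3/4)

note 5 onset = 13/2b = 3611.111ms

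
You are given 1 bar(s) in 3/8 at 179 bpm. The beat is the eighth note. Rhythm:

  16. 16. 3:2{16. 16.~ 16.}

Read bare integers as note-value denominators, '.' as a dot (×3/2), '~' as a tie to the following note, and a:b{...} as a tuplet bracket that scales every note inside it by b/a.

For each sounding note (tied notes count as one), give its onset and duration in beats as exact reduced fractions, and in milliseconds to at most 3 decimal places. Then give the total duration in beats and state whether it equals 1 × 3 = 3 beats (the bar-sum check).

1) 0.0ms=0b +251.397ms=3/4b
2) 251.397ms=3/4b +251.397ms=3/4b
3) 502.793ms=3/2b +167.598ms=1/2b
4) 670.391ms=2b +335.196ms=1b
Σ=3b of 3 (179bpm 3/8) — PASS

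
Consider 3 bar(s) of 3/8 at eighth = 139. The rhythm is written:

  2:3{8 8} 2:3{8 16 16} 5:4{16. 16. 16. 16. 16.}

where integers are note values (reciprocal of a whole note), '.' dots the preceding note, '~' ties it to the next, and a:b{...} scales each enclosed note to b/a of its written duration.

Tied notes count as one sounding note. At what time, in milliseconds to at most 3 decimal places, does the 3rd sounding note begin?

1. 0.0ms @ 0 + 647.482ms (3/2)
2. 647.482ms @ 3/2 + 647.482ms (3/2)
3. 1294.964ms @ 3 + 647.482ms (3/2)
4. 1942.446ms @ 9/2 + 323.741ms (3/4)
5. 2266.187ms @ 21/4 + 323.741ms (3/4)
6. 2589.928ms @ 6 + 258.993ms (3/5)
7. 2848.921ms @ 33/5 + 258.993ms (3/5)
8. 3107.914ms @ 36/5 + 258.993ms (3/5)
9. 3366.906ms @ 39/5 + 258.993ms (3/5)
10. 3625.899ms @ 42/5 + 258.993ms (3/5)

note 3 onset = 3b = 1294.964ms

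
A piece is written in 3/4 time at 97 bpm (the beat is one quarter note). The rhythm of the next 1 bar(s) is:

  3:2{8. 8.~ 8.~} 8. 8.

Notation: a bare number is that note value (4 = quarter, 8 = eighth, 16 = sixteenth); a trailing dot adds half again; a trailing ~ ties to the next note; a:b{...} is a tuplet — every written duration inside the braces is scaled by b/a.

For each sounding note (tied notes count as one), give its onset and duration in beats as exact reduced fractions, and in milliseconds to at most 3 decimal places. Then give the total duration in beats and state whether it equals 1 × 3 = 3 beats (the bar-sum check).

1) 0.0ms=0b +309.278ms=1/2b
2) 309.278ms=1/2b +1082.474ms=7/4b
3) 1391.753ms=9/4b +463.918ms=3/4b
Σ=3b of 3 (97bpm 3/4) — PASS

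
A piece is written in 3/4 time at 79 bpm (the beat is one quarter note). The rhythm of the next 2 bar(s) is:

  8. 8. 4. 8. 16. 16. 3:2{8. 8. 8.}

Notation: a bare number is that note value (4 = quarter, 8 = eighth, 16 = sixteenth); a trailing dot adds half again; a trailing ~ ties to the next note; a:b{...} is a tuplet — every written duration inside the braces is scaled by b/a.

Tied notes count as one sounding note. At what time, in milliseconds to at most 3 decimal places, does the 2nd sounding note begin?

note 2 onset = 3/4b = 569.62ms

1. 0.0ms @ 0 + 569.62ms (3/4)
2. 569.62ms @ 3/4 + 569.62ms (3/4)
3. 1139.241ms @ 3/2 + 1139.241ms (3/2)
4. 2278.481ms @ 3 + 569.62ms (3/4)
5. 2848.101ms @ 15/4 + 284.81ms (3/8)
6. 3132.911ms @ 33/8 + 284.81ms (3/8)
7. 3417.722ms @ 9/2 + 379.747ms (1/2)
8. 3797.468ms @ 5 + 379.747ms (1/2)
9. 4177.215ms @ 11/2 + 379.747ms (1/2)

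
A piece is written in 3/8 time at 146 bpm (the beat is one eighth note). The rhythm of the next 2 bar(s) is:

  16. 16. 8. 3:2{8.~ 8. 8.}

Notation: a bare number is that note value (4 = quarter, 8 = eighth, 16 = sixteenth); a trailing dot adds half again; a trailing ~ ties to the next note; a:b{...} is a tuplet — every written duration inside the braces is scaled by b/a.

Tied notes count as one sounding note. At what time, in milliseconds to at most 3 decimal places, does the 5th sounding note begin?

note 5 onset = 5b = 2054.795ms

1. 0.0ms @ 0 + 308.219ms (3/4)
2. 308.219ms @ 3/4 + 308.219ms (3/4)
3. 616.438ms @ 3/2 + 616.438ms (3/2)
4. 1232.877ms @ 3 + 821.918ms (2)
5. 2054.795ms @ 5 + 410.959ms (1)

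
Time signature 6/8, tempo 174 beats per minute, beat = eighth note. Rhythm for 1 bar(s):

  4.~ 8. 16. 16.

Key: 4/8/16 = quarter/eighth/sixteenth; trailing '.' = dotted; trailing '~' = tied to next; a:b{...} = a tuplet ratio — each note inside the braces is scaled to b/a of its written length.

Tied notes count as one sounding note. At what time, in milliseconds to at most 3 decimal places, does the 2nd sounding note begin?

note 2 onset = 9/2b = 1551.724ms

1. 0.0ms @ 0 + 1551.724ms (9/2)
2. 1551.724ms @ 9/2 + 258.621ms (3/4)
3. 1810.345ms @ 21/4 + 258.621ms (3/4)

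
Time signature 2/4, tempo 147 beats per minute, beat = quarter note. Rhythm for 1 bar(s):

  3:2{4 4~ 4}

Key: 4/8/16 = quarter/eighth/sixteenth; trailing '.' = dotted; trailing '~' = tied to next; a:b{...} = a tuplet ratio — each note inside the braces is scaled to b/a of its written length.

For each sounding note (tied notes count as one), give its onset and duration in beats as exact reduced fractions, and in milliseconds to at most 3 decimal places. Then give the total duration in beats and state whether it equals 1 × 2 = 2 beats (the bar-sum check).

1) 0.0ms=0b +272.109ms=2/3b
2) 272.109ms=2/3b +544.218ms=4/3b
Σ=2b of 2 (147bpm 2/4) — PASS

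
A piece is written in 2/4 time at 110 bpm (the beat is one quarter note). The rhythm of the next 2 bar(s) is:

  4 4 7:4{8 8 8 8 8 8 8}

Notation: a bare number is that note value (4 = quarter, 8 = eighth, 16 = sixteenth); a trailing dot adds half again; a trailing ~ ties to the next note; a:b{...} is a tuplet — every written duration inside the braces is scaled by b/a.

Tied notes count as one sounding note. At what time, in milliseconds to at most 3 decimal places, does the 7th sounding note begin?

note 7 onset = 22/7b = 1714.286ms

1. 0.0ms @ 0 + 545.455ms (1)
2. 545.455ms @ 1 + 545.455ms (1)
3. 1090.909ms @ 2 + 155.844ms (2/7)
4. 1246.753ms @ 16/7 + 155.844ms (2/7)
5. 1402.597ms @ 18/7 + 155.844ms (2/7)
6. 1558.442ms @ 20/7 + 155.844ms (2/7)
7. 1714.286ms @ 22/7 + 155.844ms (2/7)
8. 1870.13ms @ 24/7 + 155.844ms (2/7)
9. 2025.974ms @ 26/7 + 155.844ms (2/7)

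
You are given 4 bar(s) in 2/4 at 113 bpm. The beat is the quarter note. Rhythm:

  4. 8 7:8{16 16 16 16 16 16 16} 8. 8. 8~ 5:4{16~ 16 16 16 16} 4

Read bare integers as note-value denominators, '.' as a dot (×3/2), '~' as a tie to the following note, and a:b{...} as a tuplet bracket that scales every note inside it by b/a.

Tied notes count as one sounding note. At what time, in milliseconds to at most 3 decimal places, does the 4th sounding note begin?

note 4 onset = 16/7b = 1213.654ms

1. 0.0ms @ 0 + 796.46ms (3/2)
2. 796.46ms @ 3/2 + 265.487ms (1/2)
3. 1061.947ms @ 2 + 151.707ms (2/7)
4. 1213.654ms @ 16/7 + 151.707ms (2/7)
5. 1365.36ms @ 18/7 + 151.707ms (2/7)
6. 1517.067ms @ 20/7 + 151.707ms (2/7)
7. 1668.774ms @ 22/7 + 151.707ms (2/7)
8. 1820.48ms @ 24/7 + 151.707ms (2/7)
9. 1972.187ms @ 26/7 + 151.707ms (2/7)
10. 2123.894ms @ 4 + 398.23ms (3/4)
11. 2522.124ms @ 19/4 + 398.23ms (3/4)
12. 2920.354ms @ 11/2 + 477.876ms (9/10)
13. 3398.23ms @ 32/5 + 106.195ms (1/5)
14. 3504.425ms @ 33/5 + 106.195ms (1/5)
15. 3610.619ms @ 34/5 + 106.195ms (1/5)
16. 3716.814ms @ 7 + 530.973ms (1)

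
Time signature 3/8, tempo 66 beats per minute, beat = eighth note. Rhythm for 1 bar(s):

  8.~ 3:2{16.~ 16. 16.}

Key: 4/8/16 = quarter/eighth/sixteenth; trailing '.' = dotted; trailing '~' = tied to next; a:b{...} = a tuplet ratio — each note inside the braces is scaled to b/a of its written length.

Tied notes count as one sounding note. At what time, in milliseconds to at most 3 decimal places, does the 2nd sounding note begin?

1. 0.0ms @ 0 + 2272.727ms (5/2)
2. 2272.727ms @ 5/2 + 454.545ms (1/2)

note 2 onset = 5/2b = 2272.727ms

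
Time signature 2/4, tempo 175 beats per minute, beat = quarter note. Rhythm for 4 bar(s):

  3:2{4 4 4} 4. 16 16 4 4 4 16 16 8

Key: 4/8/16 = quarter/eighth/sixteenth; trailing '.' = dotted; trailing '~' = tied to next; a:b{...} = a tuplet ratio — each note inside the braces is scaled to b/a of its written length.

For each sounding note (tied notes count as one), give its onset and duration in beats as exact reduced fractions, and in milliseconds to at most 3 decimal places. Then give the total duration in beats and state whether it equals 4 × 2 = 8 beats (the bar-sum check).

1) 0.0ms=0b +228.571ms=2/3b
2) 228.571ms=2/3b +228.571ms=2/3b
3) 457.143ms=4/3b +228.571ms=2/3b
4) 685.714ms=2b +514.286ms=3/2b
5) 1200.0ms=7/2b +85.714ms=1/4b
6) 1285.714ms=15/4b +85.714ms=1/4b
7) 1371.429ms=4b +342.857ms=1b
8) 1714.286ms=5b +342.857ms=1b
9) 2057.143ms=6b +342.857ms=1b
10) 2400.0ms=7b +85.714ms=1/4b
11) 2485.714ms=29/4b +85.714ms=1/4b
12) 2571.429ms=15/2b +171.429ms=1/2b
Σ=8b of 8 (175bpm 2/4) — PASS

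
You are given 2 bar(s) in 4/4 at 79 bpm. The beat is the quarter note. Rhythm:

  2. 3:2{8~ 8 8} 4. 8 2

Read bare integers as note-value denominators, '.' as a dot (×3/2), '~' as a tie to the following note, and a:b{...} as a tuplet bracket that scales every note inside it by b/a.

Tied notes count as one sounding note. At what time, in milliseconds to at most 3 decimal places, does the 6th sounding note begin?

1. 0.0ms @ 0 + 2278.481ms (3)
2. 2278.481ms @ 3 + 506.329ms (2/3)
3. 2784.81ms @ 11/3 + 253.165ms (1/3)
4. 3037.975ms @ 4 + 1139.241ms (3/2)
5. 4177.215ms @ 11/2 + 379.747ms (1/2)
6. 4556.962ms @ 6 + 1518.987ms (2)

note 6 onset = 6b = 4556.962ms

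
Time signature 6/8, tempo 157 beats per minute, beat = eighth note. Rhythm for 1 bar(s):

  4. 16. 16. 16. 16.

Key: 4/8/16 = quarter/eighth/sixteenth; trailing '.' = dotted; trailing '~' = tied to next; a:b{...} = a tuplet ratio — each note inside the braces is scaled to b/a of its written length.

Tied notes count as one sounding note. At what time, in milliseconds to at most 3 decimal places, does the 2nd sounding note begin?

note 2 onset = 3b = 1146.497ms

1. 0.0ms @ 0 + 1146.497ms (3)
2. 1146.497ms @ 3 + 286.624ms (3/4)
3. 1433.121ms @ 15/4 + 286.624ms (3/4)
4. 1719.745ms @ 9/2 + 286.624ms (3/4)
5. 2006.369ms @ 21/4 + 286.624ms (3/4)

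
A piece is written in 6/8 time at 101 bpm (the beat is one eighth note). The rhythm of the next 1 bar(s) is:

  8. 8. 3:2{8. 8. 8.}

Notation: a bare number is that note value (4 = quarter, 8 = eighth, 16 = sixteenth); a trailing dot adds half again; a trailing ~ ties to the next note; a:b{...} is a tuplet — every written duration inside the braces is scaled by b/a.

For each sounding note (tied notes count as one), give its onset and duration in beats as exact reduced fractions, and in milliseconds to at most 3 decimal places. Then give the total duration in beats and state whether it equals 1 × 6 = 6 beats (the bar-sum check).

1) 0.0ms=0b +891.089ms=3/2b
2) 891.089ms=3/2b +891.089ms=3/2b
3) 1782.178ms=3b +594.059ms=1b
4) 2376.238ms=4b +594.059ms=1b
5) 2970.297ms=5b +594.059ms=1b
Σ=6b of 6 (101bpm 6/8) — PASS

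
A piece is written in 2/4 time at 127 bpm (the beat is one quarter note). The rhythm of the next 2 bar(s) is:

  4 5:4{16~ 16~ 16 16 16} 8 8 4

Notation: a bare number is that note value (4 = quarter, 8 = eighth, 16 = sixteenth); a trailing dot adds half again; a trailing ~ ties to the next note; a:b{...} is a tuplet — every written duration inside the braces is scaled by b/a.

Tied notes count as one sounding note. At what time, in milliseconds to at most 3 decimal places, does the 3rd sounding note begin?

note 3 onset = 8/5b = 755.906ms

1. 0.0ms @ 0 + 472.441ms (1)
2. 472.441ms @ 1 + 283.465ms (3/5)
3. 755.906ms @ 8/5 + 94.488ms (1/5)
4. 850.394ms @ 9/5 + 94.488ms (1/5)
5. 944.882ms @ 2 + 236.22ms (1/2)
6. 1181.102ms @ 5/2 + 236.22ms (1/2)
7. 1417.323ms @ 3 + 472.441ms (1)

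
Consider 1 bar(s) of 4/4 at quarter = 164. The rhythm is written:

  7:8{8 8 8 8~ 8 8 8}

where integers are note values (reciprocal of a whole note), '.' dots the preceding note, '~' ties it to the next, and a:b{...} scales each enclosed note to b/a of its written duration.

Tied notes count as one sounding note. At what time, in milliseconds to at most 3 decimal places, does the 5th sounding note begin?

note 5 onset = 20/7b = 1045.296ms

1. 0.0ms @ 0 + 209.059ms (4/7)
2. 209.059ms @ 4/7 + 209.059ms (4/7)
3. 418.118ms @ 8/7 + 209.059ms (4/7)
4. 627.178ms @ 12/7 + 418.118ms (8/7)
5. 1045.296ms @ 20/7 + 209.059ms (4/7)
6. 1254.355ms @ 24/7 + 209.059ms (4/7)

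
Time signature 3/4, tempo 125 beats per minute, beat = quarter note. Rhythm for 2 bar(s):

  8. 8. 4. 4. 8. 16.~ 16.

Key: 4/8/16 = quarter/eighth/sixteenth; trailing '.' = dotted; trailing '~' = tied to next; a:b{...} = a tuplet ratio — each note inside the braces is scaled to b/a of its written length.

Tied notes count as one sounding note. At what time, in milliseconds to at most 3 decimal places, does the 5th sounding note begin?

1. 0.0ms @ 0 + 360.0ms (3/4)
2. 360.0ms @ 3/4 + 360.0ms (3/4)
3. 720.0ms @ 3/2 + 720.0ms (3/2)
4. 1440.0ms @ 3 + 720.0ms (3/2)
5. 2160.0ms @ 9/2 + 360.0ms (3/4)
6. 2520.0ms @ 21/4 + 360.0ms (3/4)

note 5 onset = 9/2b = 2160.0ms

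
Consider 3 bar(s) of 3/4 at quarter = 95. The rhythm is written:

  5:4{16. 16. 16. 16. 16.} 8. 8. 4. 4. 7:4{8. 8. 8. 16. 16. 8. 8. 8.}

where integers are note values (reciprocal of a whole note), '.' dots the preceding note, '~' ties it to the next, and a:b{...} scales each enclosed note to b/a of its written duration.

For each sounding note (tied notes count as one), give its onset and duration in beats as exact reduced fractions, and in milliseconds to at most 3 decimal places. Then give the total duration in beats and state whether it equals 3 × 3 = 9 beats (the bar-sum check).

1) 0.0ms=0b +189.474ms=3/10b
2) 189.474ms=3/10b +189.474ms=3/10b
3) 378.947ms=3/5b +189.474ms=3/10b
4) 568.421ms=9/10b +189.474ms=3/10b
5) 757.895ms=6/5b +189.474ms=3/10b
6) 947.368ms=3/2b +473.684ms=3/4b
7) 1421.053ms=9/4b +473.684ms=3/4b
8) 1894.737ms=3b +947.368ms=3/2b
9) 2842.105ms=9/2b +947.368ms=3/2b
10) 3789.474ms=6b +270.677ms=3/7b
11) 4060.15ms=45/7b +270.677ms=3/7b
12) 4330.827ms=48/7b +270.677ms=3/7b
13) 4601.504ms=51/7b +135.338ms=3/14b
14) 4736.842ms=15/2b +135.338ms=3/14b
15) 4872.18ms=54/7b +270.677ms=3/7b
16) 5142.857ms=57/7b +270.677ms=3/7b
17) 5413.534ms=60/7b +270.677ms=3/7b
Σ=9b of 9 (95bpm 3/4) — PASS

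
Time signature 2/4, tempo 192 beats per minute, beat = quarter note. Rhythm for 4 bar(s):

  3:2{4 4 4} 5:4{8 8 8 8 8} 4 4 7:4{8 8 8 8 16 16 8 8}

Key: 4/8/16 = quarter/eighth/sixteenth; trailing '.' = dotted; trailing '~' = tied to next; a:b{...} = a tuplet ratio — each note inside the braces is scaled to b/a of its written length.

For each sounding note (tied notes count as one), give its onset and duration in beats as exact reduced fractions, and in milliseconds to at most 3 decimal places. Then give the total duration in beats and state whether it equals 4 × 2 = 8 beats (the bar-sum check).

1) 0.0ms=0b +208.333ms=2/3b
2) 208.333ms=2/3b +208.333ms=2/3b
3) 416.667ms=4/3b +208.333ms=2/3b
4) 625.0ms=2b +125.0ms=2/5b
5) 750.0ms=12/5b +125.0ms=2/5b
6) 875.0ms=14/5b +125.0ms=2/5b
7) 1000.0ms=16/5b +125.0ms=2/5b
8) 1125.0ms=18/5b +125.0ms=2/5b
9) 1250.0ms=4b +312.5ms=1b
10) 1562.5ms=5b +312.5ms=1b
11) 1875.0ms=6b +89.286ms=2/7b
12) 1964.286ms=44/7b +89.286ms=2/7b
13) 2053.571ms=46/7b +89.286ms=2/7b
14) 2142.857ms=48/7b +89.286ms=2/7b
15) 2232.143ms=50/7b +44.643ms=1/7b
16) 2276.786ms=51/7b +44.643ms=1/7b
17) 2321.429ms=52/7b +89.286ms=2/7b
18) 2410.714ms=54/7b +89.286ms=2/7b
Σ=8b of 8 (192bpm 2/4) — PASS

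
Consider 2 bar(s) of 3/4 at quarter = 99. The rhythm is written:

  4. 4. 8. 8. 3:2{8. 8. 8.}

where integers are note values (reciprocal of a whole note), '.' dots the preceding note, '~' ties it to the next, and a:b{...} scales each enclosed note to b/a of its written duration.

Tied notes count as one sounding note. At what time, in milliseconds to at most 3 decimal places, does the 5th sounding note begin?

note 5 onset = 9/2b = 2727.273ms

1. 0.0ms @ 0 + 909.091ms (3/2)
2. 909.091ms @ 3/2 + 909.091ms (3/2)
3. 1818.182ms @ 3 + 454.545ms (3/4)
4. 2272.727ms @ 15/4 + 454.545ms (3/4)
5. 2727.273ms @ 9/2 + 303.03ms (1/2)
6. 3030.303ms @ 5 + 303.03ms (1/2)
7. 3333.333ms @ 11/2 + 303.03ms (1/2)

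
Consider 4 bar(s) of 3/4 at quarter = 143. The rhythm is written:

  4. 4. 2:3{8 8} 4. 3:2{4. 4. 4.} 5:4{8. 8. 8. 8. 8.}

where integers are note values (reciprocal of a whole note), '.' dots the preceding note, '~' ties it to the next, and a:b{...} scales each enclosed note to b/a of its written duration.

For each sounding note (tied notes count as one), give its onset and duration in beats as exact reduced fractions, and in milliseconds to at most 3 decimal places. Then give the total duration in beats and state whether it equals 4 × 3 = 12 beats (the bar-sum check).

1) 0.0ms=0b +629.371ms=3/2b
2) 629.371ms=3/2b +629.371ms=3/2b
3) 1258.741ms=3b +314.685ms=3/4b
4) 1573.427ms=15/4b +314.685ms=3/4b
5) 1888.112ms=9/2b +629.371ms=3/2b
6) 2517.483ms=6b +419.58ms=1b
7) 2937.063ms=7b +419.58ms=1b
8) 3356.643ms=8b +419.58ms=1b
9) 3776.224ms=9b +251.748ms=3/5b
10) 4027.972ms=48/5b +251.748ms=3/5b
11) 4279.72ms=51/5b +251.748ms=3/5b
12) 4531.469ms=54/5b +251.748ms=3/5b
13) 4783.217ms=57/5b +251.748ms=3/5b
Σ=12b of 12 (143bpm 3/4) — PASS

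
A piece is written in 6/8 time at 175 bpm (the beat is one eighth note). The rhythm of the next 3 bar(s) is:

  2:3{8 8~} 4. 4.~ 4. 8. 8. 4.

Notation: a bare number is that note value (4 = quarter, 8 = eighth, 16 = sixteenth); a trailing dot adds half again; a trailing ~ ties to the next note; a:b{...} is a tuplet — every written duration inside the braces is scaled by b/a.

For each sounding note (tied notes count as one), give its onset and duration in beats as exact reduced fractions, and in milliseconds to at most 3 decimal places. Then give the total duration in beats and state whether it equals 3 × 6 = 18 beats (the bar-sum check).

1) 0.0ms=0b +514.286ms=3/2b
2) 514.286ms=3/2b +1542.857ms=9/2b
3) 2057.143ms=6b +2057.143ms=6b
4) 4114.286ms=12b +514.286ms=3/2b
5) 4628.571ms=27/2b +514.286ms=3/2b
6) 5142.857ms=15b +1028.571ms=3b
Σ=18b of 18 (175bpm 6/8) — PASS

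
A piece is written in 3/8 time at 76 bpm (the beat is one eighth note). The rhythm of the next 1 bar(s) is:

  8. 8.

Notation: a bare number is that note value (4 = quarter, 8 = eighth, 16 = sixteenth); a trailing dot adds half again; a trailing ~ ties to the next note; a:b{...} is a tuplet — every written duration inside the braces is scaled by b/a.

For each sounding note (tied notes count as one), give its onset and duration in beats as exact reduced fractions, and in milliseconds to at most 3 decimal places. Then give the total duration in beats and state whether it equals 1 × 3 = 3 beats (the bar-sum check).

1) 0.0ms=0b +1184.211ms=3/2b
2) 1184.211ms=3/2b +1184.211ms=3/2b
Σ=3b of 3 (76bpm 3/8) — PASS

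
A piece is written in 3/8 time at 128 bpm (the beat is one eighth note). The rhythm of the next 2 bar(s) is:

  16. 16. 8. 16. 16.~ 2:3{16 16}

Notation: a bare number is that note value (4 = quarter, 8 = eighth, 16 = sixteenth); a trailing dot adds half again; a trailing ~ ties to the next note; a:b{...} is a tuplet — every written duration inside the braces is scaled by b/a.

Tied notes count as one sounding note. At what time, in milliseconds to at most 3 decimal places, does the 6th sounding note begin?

note 6 onset = 21/4b = 2460.938ms

1. 0.0ms @ 0 + 351.562ms (3/4)
2. 351.562ms @ 3/4 + 351.562ms (3/4)
3. 703.125ms @ 3/2 + 703.125ms (3/2)
4. 1406.25ms @ 3 + 351.562ms (3/4)
5. 1757.812ms @ 15/4 + 703.125ms (3/2)
6. 2460.938ms @ 21/4 + 351.562ms (3/4)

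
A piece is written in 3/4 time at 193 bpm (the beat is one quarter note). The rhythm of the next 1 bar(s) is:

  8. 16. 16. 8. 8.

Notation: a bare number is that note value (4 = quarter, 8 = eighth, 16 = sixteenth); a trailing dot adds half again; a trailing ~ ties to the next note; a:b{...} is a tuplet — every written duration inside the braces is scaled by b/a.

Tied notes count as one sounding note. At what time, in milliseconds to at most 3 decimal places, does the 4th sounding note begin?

1. 0.0ms @ 0 + 233.161ms (3/4)
2. 233.161ms @ 3/4 + 116.58ms (3/8)
3. 349.741ms @ 9/8 + 116.58ms (3/8)
4. 466.321ms @ 3/2 + 233.161ms (3/4)
5. 699.482ms @ 9/4 + 233.161ms (3/4)

note 4 onset = 3/2b = 466.321ms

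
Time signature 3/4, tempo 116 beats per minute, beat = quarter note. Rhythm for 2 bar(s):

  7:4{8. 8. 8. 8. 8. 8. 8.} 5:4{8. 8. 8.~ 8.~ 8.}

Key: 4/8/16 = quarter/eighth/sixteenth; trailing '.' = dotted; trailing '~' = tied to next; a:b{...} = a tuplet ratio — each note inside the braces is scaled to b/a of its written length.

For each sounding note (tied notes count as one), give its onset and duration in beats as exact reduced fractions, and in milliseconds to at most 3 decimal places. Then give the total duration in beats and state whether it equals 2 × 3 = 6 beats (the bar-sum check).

1) 0.0ms=0b +221.675ms=3/7b
2) 221.675ms=3/7b +221.675ms=3/7b
3) 443.35ms=6/7b +221.675ms=3/7b
4) 665.025ms=9/7b +221.675ms=3/7b
5) 886.7ms=12/7b +221.675ms=3/7b
6) 1108.374ms=15/7b +221.675ms=3/7b
7) 1330.049ms=18/7b +221.675ms=3/7b
8) 1551.724ms=3b +310.345ms=3/5b
9) 1862.069ms=18/5b +310.345ms=3/5b
10) 2172.414ms=21/5b +931.034ms=9/5b
Σ=6b of 6 (116bpm 3/4) — PASS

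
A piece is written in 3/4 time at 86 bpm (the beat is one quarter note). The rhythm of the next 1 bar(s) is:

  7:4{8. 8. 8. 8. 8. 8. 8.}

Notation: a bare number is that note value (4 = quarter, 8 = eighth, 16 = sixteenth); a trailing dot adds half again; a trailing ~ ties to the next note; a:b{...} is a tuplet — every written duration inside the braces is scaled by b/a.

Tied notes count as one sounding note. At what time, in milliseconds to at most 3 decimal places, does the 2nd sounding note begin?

note 2 onset = 3/7b = 299.003ms

1. 0.0ms @ 0 + 299.003ms (3/7)
2. 299.003ms @ 3/7 + 299.003ms (3/7)
3. 598.007ms @ 6/7 + 299.003ms (3/7)
4. 897.01ms @ 9/7 + 299.003ms (3/7)
5. 1196.013ms @ 12/7 + 299.003ms (3/7)
6. 1495.017ms @ 15/7 + 299.003ms (3/7)
7. 1794.02ms @ 18/7 + 299.003ms (3/7)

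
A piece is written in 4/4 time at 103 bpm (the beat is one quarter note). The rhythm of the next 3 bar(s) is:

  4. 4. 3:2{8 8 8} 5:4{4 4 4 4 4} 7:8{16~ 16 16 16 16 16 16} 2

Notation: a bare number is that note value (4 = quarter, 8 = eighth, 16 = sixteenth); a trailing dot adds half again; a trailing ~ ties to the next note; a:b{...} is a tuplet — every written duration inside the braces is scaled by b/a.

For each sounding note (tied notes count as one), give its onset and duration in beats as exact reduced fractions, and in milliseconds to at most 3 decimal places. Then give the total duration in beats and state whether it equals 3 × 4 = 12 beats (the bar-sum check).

1) 0.0ms=0b +873.786ms=3/2b
2) 873.786ms=3/2b +873.786ms=3/2b
3) 1747.573ms=3b +194.175ms=1/3b
4) 1941.748ms=10/3b +194.175ms=1/3b
5) 2135.922ms=11/3b +194.175ms=1/3b
6) 2330.097ms=4b +466.019ms=4/5b
7) 2796.117ms=24/5b +466.019ms=4/5b
8) 3262.136ms=28/5b +466.019ms=4/5b
9) 3728.155ms=32/5b +466.019ms=4/5b
10) 4194.175ms=36/5b +466.019ms=4/5b
11) 4660.194ms=8b +332.871ms=4/7b
12) 4993.065ms=60/7b +166.436ms=2/7b
13) 5159.501ms=62/7b +166.436ms=2/7b
14) 5325.936ms=64/7b +166.436ms=2/7b
15) 5492.372ms=66/7b +166.436ms=2/7b
16) 5658.807ms=68/7b +166.436ms=2/7b
17) 5825.243ms=10b +1165.049ms=2b
Σ=12b of 12 (103bpm 4/4) — PASS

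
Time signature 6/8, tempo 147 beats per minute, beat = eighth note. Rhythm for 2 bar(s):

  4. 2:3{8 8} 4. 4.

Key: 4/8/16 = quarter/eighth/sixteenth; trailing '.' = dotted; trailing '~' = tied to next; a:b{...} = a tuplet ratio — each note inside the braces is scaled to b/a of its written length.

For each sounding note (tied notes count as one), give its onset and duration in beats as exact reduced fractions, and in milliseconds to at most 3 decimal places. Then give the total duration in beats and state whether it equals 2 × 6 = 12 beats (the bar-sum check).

1) 0.0ms=0b +1224.49ms=3b
2) 1224.49ms=3b +612.245ms=3/2b
3) 1836.735ms=9/2b +612.245ms=3/2b
4) 2448.98ms=6b +1224.49ms=3b
5) 3673.469ms=9b +1224.49ms=3b
Σ=12b of 12 (147bpm 6/8) — PASS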